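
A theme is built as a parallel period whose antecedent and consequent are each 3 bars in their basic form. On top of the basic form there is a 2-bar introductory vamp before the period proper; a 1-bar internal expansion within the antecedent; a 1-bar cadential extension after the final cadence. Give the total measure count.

10 measures

Basic parallel period: 3 + 3 = 6 bars.
6 (basic form) + 2 (introduction) + 1 (internal expansion) + 1 (cadential extension) = 10.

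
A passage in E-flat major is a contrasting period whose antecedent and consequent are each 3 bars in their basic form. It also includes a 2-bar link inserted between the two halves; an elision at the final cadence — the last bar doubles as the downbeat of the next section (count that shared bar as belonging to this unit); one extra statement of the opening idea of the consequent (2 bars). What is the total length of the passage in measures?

10 measures

Basic contrasting period: 3 + 3 = 6 bars.
6 (basic form) + 2 (link) + 2 (extra statement) = 10.
The elision shares a bar with the next section but does not change this unit's count.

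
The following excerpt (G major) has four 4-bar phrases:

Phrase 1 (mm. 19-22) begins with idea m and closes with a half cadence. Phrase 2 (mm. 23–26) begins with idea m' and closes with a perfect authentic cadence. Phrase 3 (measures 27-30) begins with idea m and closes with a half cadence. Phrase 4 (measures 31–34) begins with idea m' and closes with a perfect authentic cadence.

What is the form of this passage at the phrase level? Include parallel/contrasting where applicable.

The cadence pattern HC–PAC–HC–PAC is weak–strong twice, and phrases 3–4 restate phrases 1–2: a period heard twice, not a double period (which would end weakly at phrase 2).

repeated period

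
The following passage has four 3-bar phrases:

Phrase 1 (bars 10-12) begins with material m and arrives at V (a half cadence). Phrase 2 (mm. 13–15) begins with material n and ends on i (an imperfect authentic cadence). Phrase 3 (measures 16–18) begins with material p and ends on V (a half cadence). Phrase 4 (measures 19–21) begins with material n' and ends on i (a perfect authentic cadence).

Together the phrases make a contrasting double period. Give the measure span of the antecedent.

In a double period the first pair of phrases (ending imperfect authentic cadence) is the large antecedent and the second pair (ending perfect authentic cadence) is the large consequent; the antecedent is measures 10–15.

measures 10–15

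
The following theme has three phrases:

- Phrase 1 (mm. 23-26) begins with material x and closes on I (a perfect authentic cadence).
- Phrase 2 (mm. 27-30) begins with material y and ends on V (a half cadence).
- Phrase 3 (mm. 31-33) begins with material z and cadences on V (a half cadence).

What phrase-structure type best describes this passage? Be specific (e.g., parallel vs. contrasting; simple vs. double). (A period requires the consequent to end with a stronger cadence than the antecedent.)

The final phrase closes with a half cadence, which is not stronger than the preceding half cadence; the 3 phrases lack an overall antecedent–consequent design and so form a phrase group.

phrase group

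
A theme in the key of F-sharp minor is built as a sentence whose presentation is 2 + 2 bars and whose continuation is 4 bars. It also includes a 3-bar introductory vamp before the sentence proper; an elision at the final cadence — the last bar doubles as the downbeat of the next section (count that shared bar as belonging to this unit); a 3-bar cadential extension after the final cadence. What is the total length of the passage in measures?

Basic sentence: 2 + 2 + 4 = 8 bars.
8 (basic form) + 3 (introduction) + 3 (cadential extension) = 14.
The elision shares a bar with the next section but does not change this unit's count.

14 measures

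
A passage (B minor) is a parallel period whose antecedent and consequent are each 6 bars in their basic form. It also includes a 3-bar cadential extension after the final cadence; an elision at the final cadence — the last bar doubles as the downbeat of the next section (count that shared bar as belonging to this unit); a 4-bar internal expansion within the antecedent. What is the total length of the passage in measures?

Basic parallel period: 6 + 6 = 12 bars.
12 (basic form) + 3 (cadential extension) + 4 (internal expansion) = 19.
The elision shares a bar with the next section but does not change this unit's count.

19 measures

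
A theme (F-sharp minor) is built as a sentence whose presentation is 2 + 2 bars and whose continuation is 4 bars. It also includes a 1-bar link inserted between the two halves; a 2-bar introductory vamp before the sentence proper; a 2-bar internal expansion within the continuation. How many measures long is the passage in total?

13 measures

Basic sentence: 2 + 2 + 4 = 8 bars.
8 (basic form) + 1 (link) + 2 (introduction) + 2 (internal expansion) = 13.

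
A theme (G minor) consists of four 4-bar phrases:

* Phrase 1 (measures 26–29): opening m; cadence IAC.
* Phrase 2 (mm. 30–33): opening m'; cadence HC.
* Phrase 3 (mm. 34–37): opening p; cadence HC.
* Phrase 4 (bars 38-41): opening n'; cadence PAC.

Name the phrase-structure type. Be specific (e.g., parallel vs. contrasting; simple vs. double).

Four phrases in two halves: the first half (mm. 26-33) ends with a half cadence, the second (measures 34–41) with a perfect authentic cadence — a large antecedent–consequent pair, i.e. a double period.
Phrase 3 begins with different material from phrase 1, making it contrasting.

contrasting double period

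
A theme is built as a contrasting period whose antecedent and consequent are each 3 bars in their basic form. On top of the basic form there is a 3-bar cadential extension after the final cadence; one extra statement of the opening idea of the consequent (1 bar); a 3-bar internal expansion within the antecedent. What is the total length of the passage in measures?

13 measures

Basic contrasting period: 3 + 3 = 6 bars.
6 (basic form) + 3 (cadential extension) + 1 (extra statement) + 3 (internal expansion) = 13.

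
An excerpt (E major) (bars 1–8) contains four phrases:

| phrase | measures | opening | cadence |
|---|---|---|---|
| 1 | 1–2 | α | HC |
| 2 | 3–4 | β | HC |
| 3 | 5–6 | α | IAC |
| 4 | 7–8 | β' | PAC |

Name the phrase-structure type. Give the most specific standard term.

parallel double period

Four phrases in two halves: the first half (mm. 1–4) ends with a half cadence, the second (mm. 5–8) with a perfect authentic cadence — a large antecedent–consequent pair, i.e. a double period.
Phrase 3 begins with the same material as phrase 1, making it parallel.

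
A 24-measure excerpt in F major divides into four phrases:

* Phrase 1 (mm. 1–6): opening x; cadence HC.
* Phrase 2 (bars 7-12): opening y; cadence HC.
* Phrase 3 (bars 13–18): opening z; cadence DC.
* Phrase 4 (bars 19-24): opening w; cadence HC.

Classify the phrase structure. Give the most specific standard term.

phrase group

Phrase 4 ends with a half cadence, no stronger than phrase 2's half cadence, so the four phrases do not form a double period; nor do phrases 3–4 duplicate 1–2, so it is not a repeated period. With no phrase reaching a conclusive cadence, the passage is a phrase group.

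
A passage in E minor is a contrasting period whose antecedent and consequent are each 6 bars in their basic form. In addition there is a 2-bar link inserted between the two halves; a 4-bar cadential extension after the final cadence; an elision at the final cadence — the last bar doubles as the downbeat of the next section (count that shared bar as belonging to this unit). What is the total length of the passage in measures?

Basic contrasting period: 6 + 6 = 12 bars.
12 (basic form) + 2 (link) + 4 (cadential extension) = 18.
The elision shares a bar with the next section but does not change this unit's count.

18 measures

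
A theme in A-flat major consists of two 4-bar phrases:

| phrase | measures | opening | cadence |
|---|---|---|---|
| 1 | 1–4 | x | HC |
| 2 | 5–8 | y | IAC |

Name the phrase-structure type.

contrasting period

Phrase 1 ends with a half cadence (weaker) and phrase 2 with an imperfect authentic cadence (stronger): antecedent + consequent = a period.
The two phrases open with different material (x / y), so the period is contrasting.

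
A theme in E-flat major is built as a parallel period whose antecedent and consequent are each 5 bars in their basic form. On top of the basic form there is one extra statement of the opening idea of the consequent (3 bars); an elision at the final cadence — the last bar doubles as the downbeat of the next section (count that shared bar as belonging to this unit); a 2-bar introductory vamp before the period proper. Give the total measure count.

15 measures

Basic parallel period: 5 + 5 = 10 bars.
10 (basic form) + 3 (extra statement) + 2 (introduction) = 15.
The elision shares a bar with the next section but does not change this unit's count.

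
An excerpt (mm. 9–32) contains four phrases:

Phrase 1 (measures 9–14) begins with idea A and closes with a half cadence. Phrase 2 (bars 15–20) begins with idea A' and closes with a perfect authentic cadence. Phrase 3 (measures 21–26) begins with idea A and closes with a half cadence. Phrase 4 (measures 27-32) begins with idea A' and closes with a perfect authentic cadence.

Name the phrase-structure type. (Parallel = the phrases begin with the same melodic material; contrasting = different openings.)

repeated period

The cadence pattern HC–PAC–HC–PAC is weak–strong twice, and phrases 3–4 restate phrases 1–2: a period heard twice, not a double period (which would end weakly at phrase 2).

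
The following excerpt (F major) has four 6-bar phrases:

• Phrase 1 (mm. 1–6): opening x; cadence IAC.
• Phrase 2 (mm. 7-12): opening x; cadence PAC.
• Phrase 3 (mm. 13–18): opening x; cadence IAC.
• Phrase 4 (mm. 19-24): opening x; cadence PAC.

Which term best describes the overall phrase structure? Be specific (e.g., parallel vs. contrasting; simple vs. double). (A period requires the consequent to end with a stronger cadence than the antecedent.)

repeated period

The cadence pattern IAC–PAC–IAC–PAC is weak–strong twice, and phrases 3–4 restate phrases 1–2: a period heard twice, not a double period (which would end weakly at phrase 2).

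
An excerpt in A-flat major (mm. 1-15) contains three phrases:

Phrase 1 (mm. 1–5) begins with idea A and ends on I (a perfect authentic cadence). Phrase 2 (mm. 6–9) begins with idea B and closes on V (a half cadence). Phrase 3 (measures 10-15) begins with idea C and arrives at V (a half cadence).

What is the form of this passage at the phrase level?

phrase group

The final phrase closes with a half cadence, which is not stronger than the preceding half cadence; the 3 phrases lack an overall antecedent–consequent design and so form a phrase group.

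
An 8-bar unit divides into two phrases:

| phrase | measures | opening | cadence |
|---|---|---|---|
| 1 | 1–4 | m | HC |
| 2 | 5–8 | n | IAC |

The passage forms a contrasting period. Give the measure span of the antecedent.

measures 1–4

The phrase ending with the weaker cadence (half cadence) is the antecedent; the one ending more conclusively (imperfect authentic cadence) is the consequent. The antecedent is measures 1–4.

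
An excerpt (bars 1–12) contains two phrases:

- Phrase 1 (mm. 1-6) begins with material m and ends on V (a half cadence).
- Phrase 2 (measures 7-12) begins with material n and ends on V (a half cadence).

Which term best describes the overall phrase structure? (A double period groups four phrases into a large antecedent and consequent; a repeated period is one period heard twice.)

phrase group

The second phrase closes with a half cadence, which is not stronger than the first phrase's half cadence; without a weak→strong cadential pair there is no antecedent–consequent relationship, so this is a phrase group rather than a period.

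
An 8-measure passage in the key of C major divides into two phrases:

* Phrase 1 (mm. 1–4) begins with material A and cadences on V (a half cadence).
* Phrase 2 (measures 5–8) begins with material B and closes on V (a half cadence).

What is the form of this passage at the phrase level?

phrase group

The second phrase closes with a half cadence, which is not stronger than the first phrase's half cadence; without a weak→strong cadential pair there is no antecedent–consequent relationship, so this is a phrase group rather than a period.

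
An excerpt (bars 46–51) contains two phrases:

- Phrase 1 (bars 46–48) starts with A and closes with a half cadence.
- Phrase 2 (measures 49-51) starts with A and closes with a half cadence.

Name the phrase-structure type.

repeated phrase

Both phrases have the same opening (A) and the same cadence (half cadence): the second is a restatement, not a consequent, so this is a repeated phrase rather than a period.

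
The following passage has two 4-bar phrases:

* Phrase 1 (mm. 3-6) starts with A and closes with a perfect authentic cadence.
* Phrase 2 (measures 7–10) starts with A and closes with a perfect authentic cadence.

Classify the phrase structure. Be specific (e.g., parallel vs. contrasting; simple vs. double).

repeated phrase

Both phrases have the same opening (A) and the same cadence (perfect authentic cadence): the second is a restatement, not a consequent, so this is a repeated phrase rather than a period.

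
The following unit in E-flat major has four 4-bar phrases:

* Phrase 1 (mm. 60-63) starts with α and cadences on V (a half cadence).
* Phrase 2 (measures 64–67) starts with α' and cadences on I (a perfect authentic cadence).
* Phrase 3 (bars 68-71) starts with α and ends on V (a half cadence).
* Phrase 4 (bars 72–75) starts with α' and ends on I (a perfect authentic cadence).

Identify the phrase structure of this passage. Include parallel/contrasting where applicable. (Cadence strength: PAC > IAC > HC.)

The cadence pattern HC–PAC–HC–PAC is weak–strong twice, and phrases 3–4 restate phrases 1–2: a period heard twice, not a double period (which would end weakly at phrase 2).

repeated period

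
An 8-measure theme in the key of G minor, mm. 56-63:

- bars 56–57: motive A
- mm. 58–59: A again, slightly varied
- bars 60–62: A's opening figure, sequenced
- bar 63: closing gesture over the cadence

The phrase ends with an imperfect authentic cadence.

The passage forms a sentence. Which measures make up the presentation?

The presentation of a sentence is the basic idea (mm. 56–57) plus its repetition (mm. 58-59); the presentation is therefore measures 56-59.

measures 56–59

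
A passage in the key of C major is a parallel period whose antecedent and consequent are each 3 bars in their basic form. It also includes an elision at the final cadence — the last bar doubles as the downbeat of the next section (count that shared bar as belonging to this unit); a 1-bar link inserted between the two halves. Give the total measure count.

7 measures

Basic parallel period: 3 + 3 = 6 bars.
6 (basic form) + 1 (link) = 7.
The elision shares a bar with the next section but does not change this unit's count.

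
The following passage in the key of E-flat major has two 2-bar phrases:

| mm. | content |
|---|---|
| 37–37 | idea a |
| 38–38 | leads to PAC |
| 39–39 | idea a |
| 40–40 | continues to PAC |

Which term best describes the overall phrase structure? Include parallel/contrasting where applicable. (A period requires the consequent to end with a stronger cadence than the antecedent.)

Both phrases have the same opening (a) and the same cadence (perfect authentic cadence): the second is a restatement, not a consequent, so this is a repeated phrase rather than a period.

repeated phrase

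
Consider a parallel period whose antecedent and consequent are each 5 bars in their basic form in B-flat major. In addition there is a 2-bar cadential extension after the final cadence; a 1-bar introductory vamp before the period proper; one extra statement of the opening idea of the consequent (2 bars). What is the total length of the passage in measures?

15 measures

Basic parallel period: 5 + 5 = 10 bars.
10 (basic form) + 2 (cadential extension) + 1 (introduction) + 2 (extra statement) = 15.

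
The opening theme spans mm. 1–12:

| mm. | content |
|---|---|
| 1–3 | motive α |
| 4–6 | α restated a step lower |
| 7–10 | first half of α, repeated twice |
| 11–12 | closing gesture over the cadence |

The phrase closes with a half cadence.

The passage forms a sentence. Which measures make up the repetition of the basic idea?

measures 4–6

The presentation of a sentence is the basic idea (mm. 1–3) plus its repetition (bars 4–6); the repetition of the basic idea is therefore bars 4-6.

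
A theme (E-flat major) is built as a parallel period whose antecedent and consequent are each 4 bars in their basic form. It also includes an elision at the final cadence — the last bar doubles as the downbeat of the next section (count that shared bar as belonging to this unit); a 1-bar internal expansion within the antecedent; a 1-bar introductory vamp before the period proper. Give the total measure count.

Basic parallel period: 4 + 4 = 8 bars.
8 (basic form) + 1 (internal expansion) + 1 (introduction) = 10.
The elision shares a bar with the next section but does not change this unit's count.

10 measures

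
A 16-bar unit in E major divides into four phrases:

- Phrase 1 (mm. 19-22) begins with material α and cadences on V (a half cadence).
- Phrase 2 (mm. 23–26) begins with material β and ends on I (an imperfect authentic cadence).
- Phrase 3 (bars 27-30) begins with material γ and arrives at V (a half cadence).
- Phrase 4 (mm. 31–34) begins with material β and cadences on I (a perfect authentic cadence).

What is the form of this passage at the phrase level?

Four phrases in two halves: the first half (measures 19–26) ends with an imperfect authentic cadence, the second (bars 27-34) with a perfect authentic cadence — a large antecedent–consequent pair, i.e. a double period.
Phrase 3 begins with different material from phrase 1, making it contrasting.

contrasting double period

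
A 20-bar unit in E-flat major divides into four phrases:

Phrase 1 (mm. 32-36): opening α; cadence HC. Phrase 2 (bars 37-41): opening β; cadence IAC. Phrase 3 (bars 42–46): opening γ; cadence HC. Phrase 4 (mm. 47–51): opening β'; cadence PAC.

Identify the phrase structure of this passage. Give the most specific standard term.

Four phrases in two halves: the first half (bars 32–41) ends with an imperfect authentic cadence, the second (bars 42-51) with a perfect authentic cadence — a large antecedent–consequent pair, i.e. a double period.
Phrase 3 begins with different material from phrase 1, making it contrasting.

contrasting double period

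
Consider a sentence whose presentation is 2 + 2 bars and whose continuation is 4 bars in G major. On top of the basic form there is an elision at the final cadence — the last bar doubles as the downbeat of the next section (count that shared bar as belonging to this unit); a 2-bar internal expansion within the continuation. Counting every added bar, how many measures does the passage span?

10 measures

Basic sentence: 2 + 2 + 4 = 8 bars.
8 (basic form) + 2 (internal expansion) = 10.
The elision shares a bar with the next section but does not change this unit's count.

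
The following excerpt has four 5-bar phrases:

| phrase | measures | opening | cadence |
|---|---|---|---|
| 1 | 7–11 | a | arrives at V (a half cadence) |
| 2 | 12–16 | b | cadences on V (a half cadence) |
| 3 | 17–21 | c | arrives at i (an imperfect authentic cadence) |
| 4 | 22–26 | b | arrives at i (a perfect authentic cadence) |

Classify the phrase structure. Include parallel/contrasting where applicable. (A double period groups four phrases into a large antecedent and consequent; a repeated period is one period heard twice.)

contrasting double period

Four phrases in two halves: the first half (mm. 7-16) ends with a half cadence, the second (mm. 17-26) with a perfect authentic cadence — a large antecedent–consequent pair, i.e. a double period.
Phrase 3 begins with different material from phrase 1, making it contrasting.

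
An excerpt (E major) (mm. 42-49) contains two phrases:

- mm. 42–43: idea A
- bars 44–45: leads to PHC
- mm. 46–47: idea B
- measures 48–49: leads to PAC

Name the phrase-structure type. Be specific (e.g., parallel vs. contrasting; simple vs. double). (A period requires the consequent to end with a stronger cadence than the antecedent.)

Phrase 1 ends with a Phrygian half cadence (weaker) and phrase 2 with a perfect authentic cadence (stronger): antecedent + consequent = a period.
The two phrases open with different material (A / B), so the period is contrasting.

contrasting period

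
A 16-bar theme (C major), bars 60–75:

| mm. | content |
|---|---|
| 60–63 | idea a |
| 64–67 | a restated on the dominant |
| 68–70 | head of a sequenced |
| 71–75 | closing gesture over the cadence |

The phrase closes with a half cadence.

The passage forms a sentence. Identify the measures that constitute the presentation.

The presentation of a sentence is the basic idea (bars 60-63) plus its repetition (mm. 64–67); the presentation is therefore mm. 60–67.

measures 60–67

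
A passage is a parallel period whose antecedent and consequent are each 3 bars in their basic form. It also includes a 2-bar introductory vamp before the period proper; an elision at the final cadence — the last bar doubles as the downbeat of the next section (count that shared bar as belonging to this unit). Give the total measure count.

8 measures

Basic parallel period: 3 + 3 = 6 bars.
6 (basic form) + 2 (introduction) = 8.
The elision shares a bar with the next section but does not change this unit's count.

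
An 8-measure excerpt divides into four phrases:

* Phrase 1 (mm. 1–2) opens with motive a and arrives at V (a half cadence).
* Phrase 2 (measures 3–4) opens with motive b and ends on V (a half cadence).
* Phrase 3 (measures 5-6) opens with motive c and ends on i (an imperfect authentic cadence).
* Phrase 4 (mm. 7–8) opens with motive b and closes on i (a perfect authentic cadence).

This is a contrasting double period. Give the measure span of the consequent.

measures 5–8

In a double period the first pair of phrases (ending half cadence) is the large antecedent and the second pair (ending perfect authentic cadence) is the large consequent; the consequent is measures 5–8.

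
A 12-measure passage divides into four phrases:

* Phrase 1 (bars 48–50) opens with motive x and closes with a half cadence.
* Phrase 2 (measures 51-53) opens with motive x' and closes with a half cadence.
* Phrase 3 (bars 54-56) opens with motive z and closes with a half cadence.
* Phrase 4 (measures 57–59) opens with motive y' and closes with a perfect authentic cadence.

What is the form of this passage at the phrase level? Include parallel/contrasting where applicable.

contrasting double period

Four phrases in two halves: the first half (mm. 48–53) ends with a half cadence, the second (bars 54–59) with a perfect authentic cadence — a large antecedent–consequent pair, i.e. a double period.
Phrase 3 begins with different material from phrase 1, making it contrasting.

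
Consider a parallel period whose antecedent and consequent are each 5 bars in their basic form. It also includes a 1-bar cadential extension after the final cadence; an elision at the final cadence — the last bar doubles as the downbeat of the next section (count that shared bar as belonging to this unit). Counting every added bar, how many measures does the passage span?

11 measures

Basic parallel period: 5 + 5 = 10 bars.
10 (basic form) + 1 (cadential extension) = 11.
The elision shares a bar with the next section but does not change this unit's count.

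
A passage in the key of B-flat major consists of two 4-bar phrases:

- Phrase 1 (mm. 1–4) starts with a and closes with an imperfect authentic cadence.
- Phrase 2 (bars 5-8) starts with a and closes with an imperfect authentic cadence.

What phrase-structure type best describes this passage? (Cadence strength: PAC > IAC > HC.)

Both phrases have the same opening (a) and the same cadence (imperfect authentic cadence): the second is a restatement, not a consequent, so this is a repeated phrase rather than a period.

repeated phrase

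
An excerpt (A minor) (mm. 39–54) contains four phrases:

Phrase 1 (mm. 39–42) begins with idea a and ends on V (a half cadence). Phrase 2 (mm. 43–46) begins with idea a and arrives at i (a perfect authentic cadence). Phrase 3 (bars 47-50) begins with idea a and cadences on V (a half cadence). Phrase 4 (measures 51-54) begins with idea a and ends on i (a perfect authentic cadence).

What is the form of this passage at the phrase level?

The cadence pattern HC–PAC–HC–PAC is weak–strong twice, and phrases 3–4 restate phrases 1–2: a period heard twice, not a double period (which would end weakly at phrase 2).

repeated period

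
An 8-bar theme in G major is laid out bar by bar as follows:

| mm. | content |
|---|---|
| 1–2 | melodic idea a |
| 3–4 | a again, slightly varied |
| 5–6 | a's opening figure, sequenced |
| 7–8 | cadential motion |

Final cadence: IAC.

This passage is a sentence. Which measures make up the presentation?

measures 1–4

The presentation of a sentence is the basic idea (bars 1–2) plus its repetition (mm. 3–4); the presentation is therefore mm. 1–4.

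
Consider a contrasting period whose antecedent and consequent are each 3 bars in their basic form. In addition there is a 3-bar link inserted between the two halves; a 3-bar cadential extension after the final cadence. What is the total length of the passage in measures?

12 measures

Basic contrasting period: 3 + 3 = 6 bars.
6 (basic form) + 3 (link) + 3 (cadential extension) = 12.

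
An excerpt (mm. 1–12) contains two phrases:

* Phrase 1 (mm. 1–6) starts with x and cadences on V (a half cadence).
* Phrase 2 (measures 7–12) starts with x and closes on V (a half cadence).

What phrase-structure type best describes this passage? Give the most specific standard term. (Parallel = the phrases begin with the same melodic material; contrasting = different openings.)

repeated phrase

Both phrases have the same opening (x) and the same cadence (half cadence): the second is a restatement, not a consequent, so this is a repeated phrase rather than a period.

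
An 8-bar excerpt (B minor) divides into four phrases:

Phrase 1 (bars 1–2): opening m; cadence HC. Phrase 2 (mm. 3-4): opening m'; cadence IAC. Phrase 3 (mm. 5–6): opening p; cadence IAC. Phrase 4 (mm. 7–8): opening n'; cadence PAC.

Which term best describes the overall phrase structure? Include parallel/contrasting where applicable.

contrasting double period

Four phrases in two halves: the first half (measures 1-4) ends with an imperfect authentic cadence, the second (mm. 5–8) with a perfect authentic cadence — a large antecedent–consequent pair, i.e. a double period.
Phrase 3 begins with different material from phrase 1, making it contrasting.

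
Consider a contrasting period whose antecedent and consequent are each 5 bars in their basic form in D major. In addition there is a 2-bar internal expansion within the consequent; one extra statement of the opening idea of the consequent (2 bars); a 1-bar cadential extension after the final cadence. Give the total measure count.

Basic contrasting period: 5 + 5 = 10 bars.
10 (basic form) + 2 (internal expansion) + 2 (extra statement) + 1 (cadential extension) = 15.

15 measures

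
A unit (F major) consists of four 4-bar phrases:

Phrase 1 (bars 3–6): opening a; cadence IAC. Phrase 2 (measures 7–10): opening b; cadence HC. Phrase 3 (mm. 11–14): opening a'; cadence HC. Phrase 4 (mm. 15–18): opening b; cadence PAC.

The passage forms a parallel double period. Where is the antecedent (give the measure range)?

measures 3–10

In a double period the four phrases pair into a large antecedent (phrases 1–2, ending half cadence) and a large consequent (phrases 3–4, ending perfect authentic cadence). The antecedent spans bars 3–10.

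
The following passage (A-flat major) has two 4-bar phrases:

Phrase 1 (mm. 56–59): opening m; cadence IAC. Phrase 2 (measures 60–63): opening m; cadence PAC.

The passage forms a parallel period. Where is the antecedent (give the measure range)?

measures 56–59

The antecedent is the phrase ending with the weaker cadence (imperfect authentic cadence, phrase 1) and the consequent the one ending more conclusively (perfect authentic cadence, phrase 2); the antecedent is mm. 56-59.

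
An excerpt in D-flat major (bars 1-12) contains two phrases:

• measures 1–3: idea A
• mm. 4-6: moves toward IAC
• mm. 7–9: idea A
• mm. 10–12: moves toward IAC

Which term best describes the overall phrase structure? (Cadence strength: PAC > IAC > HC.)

repeated phrase

Both phrases have the same opening (A) and the same cadence (imperfect authentic cadence): the second is a restatement, not a consequent, so this is a repeated phrase rather than a period.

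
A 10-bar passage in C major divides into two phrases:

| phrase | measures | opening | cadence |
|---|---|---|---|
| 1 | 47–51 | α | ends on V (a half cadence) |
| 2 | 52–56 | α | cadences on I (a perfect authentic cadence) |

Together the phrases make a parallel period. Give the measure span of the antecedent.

measures 47–51

The phrase ending with the weaker cadence (half cadence) is the antecedent; the one ending more conclusively (perfect authentic cadence) is the consequent. The antecedent is measures 47–51.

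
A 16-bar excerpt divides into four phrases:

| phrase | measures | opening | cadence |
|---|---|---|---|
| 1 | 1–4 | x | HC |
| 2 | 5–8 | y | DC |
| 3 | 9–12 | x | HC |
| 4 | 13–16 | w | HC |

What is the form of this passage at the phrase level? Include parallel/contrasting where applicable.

Phrase 4 ends with a half cadence, no stronger than phrase 2's deceptive cadence, so the four phrases do not form a double period; nor do phrases 3–4 duplicate 1–2, so it is not a repeated period. With no phrase reaching a conclusive cadence, the passage is a phrase group.

phrase group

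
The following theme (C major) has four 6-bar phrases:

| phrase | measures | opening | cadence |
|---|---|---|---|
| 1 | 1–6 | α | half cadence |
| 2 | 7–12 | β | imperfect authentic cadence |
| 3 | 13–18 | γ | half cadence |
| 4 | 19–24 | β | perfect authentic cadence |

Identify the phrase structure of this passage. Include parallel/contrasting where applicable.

contrasting double period

Four phrases in two halves: the first half (mm. 1–12) ends with an imperfect authentic cadence, the second (measures 13–24) with a perfect authentic cadence — a large antecedent–consequent pair, i.e. a double period.
Phrase 3 begins with different material from phrase 1, making it contrasting.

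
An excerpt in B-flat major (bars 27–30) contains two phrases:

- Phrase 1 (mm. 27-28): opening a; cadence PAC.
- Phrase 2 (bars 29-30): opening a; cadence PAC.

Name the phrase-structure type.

Both phrases have the same opening (a) and the same cadence (perfect authentic cadence): the second is a restatement, not a consequent, so this is a repeated phrase rather than a period.

repeated phrase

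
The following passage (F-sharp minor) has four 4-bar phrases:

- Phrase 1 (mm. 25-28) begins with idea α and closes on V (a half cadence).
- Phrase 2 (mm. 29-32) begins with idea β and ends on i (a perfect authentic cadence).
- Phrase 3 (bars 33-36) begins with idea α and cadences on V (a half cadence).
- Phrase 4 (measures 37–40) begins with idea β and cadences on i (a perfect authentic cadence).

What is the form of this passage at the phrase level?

repeated period

The cadence pattern HC–PAC–HC–PAC is weak–strong twice, and phrases 3–4 restate phrases 1–2: a period heard twice, not a double period (which would end weakly at phrase 2).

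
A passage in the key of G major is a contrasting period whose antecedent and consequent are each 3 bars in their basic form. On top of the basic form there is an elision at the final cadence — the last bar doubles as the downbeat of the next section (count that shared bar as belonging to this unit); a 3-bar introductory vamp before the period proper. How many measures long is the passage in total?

Basic contrasting period: 3 + 3 = 6 bars.
6 (basic form) + 3 (introduction) = 9.
The elision shares a bar with the next section but does not change this unit's count.

9 measures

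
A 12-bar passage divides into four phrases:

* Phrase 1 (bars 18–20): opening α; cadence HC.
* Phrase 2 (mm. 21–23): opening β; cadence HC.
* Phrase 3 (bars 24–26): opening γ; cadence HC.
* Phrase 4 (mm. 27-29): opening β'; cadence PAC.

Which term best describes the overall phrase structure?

Four phrases in two halves: the first half (measures 18–23) ends with a half cadence, the second (mm. 24–29) with a perfect authentic cadence — a large antecedent–consequent pair, i.e. a double period.
Phrase 3 begins with different material from phrase 1, making it contrasting.

contrasting double period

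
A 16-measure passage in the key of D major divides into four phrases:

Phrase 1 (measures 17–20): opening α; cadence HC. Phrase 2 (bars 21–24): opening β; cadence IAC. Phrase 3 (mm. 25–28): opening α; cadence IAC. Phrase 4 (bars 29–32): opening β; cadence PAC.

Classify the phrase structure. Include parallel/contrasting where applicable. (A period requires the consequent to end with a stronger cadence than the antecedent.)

parallel double period

Four phrases in two halves: the first half (mm. 17–24) ends with an imperfect authentic cadence, the second (mm. 25-32) with a perfect authentic cadence — a large antecedent–consequent pair, i.e. a double period.
Phrase 3 begins with the same material as phrase 1, making it parallel.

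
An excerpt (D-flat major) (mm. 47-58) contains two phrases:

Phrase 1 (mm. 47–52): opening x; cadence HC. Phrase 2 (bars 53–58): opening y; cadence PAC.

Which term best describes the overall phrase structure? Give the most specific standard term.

Phrase 1 ends with a half cadence (weaker) and phrase 2 with a perfect authentic cadence (stronger): antecedent + consequent = a period.
The two phrases open with different material (x / y), so the period is contrasting.

contrasting period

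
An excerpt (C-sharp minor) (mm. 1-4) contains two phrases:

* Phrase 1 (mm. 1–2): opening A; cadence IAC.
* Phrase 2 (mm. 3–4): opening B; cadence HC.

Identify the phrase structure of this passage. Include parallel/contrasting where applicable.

phrase group

The second phrase closes with a half cadence, which is not stronger than the first phrase's imperfect authentic cadence; without a weak→strong cadential pair there is no antecedent–consequent relationship, so this is a phrase group rather than a period.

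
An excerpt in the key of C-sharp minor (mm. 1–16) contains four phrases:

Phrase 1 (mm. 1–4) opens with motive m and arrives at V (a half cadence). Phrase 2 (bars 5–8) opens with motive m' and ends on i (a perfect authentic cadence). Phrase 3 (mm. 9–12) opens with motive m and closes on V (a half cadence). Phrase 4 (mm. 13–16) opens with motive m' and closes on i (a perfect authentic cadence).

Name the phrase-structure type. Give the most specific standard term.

repeated period

The cadence pattern HC–PAC–HC–PAC is weak–strong twice, and phrases 3–4 restate phrases 1–2: a period heard twice, not a double period (which would end weakly at phrase 2).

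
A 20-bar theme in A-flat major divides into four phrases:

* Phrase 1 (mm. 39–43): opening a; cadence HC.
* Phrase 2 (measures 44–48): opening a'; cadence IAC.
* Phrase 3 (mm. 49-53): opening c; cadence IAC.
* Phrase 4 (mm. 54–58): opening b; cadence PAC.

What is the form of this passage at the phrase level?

contrasting double period

Four phrases in two halves: the first half (measures 39–48) ends with an imperfect authentic cadence, the second (bars 49–58) with a perfect authentic cadence — a large antecedent–consequent pair, i.e. a double period.
Phrase 3 begins with different material from phrase 1, making it contrasting.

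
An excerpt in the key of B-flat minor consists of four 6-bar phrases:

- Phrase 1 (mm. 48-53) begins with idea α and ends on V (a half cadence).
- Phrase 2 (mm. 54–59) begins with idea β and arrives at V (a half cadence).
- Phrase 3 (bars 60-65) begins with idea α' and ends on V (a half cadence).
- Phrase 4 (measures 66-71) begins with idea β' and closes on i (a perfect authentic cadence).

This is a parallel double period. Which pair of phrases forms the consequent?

In a double period the first pair of phrases (ending half cadence) is the large antecedent and the second pair (ending perfect authentic cadence) is the large consequent; the consequent is phrases 3 and 4.

phrases 3 and 4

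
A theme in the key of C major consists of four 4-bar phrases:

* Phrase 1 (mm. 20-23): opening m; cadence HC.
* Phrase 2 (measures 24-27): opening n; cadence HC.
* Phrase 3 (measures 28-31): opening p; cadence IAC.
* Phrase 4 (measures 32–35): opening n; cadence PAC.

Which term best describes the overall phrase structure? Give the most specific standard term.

Four phrases in two halves: the first half (mm. 20–27) ends with a half cadence, the second (measures 28-35) with a perfect authentic cadence — a large antecedent–consequent pair, i.e. a double period.
Phrase 3 begins with different material from phrase 1, making it contrasting.

contrasting double period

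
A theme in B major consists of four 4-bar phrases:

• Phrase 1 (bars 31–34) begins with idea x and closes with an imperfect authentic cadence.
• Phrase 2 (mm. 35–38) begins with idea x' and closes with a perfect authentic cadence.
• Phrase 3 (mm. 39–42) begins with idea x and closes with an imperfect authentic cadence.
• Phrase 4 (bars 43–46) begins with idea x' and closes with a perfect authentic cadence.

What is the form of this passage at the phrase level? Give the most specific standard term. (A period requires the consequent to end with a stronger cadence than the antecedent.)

repeated period

The cadence pattern IAC–PAC–IAC–PAC is weak–strong twice, and phrases 3–4 restate phrases 1–2: a period heard twice, not a double period (which would end weakly at phrase 2).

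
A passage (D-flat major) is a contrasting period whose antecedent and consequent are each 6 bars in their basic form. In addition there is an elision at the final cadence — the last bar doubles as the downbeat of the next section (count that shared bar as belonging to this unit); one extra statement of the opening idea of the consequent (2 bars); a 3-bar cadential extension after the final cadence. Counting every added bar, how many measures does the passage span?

Basic contrasting period: 6 + 6 = 12 bars.
12 (basic form) + 2 (extra statement) + 3 (cadential extension) = 17.
The elision shares a bar with the next section but does not change this unit's count.

17 measures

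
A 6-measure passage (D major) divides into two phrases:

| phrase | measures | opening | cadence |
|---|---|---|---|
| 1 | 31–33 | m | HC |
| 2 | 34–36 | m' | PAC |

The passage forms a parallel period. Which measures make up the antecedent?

The phrase ending with the weaker cadence (half cadence) is the antecedent; the one ending more conclusively (perfect authentic cadence) is the consequent. The antecedent is measures 31–33.

measures 31–33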